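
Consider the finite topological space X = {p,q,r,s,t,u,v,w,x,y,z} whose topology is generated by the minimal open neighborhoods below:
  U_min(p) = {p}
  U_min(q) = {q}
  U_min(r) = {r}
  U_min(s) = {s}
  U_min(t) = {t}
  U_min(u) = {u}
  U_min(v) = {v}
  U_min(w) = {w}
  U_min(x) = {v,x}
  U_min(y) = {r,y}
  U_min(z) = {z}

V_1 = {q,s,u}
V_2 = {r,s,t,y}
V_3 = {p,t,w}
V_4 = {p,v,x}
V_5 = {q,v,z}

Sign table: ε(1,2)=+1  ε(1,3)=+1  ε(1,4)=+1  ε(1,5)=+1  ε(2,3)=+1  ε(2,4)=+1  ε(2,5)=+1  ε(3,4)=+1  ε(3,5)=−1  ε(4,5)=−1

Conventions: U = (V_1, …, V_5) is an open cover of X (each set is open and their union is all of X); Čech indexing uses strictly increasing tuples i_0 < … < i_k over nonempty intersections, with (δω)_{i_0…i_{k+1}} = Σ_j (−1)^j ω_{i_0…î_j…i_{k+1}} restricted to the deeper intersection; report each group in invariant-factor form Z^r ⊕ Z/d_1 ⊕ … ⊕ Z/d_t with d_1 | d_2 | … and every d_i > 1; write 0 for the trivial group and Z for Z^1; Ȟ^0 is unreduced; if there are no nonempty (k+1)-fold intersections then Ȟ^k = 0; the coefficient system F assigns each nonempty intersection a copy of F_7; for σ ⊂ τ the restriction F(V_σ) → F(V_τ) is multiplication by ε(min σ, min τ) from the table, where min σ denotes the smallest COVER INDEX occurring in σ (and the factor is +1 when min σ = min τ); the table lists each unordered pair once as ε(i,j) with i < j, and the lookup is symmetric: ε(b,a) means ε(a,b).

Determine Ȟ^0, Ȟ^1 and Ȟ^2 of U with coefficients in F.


Ȟ^0(U;F) ≅ 0, Ȟ^1(U;F) ≅ 0 and Ȟ^2(U;F) ≅ 0

nonempty overlaps:
  V12={s} V15={q} V23={t} V34={p} V45={v}
C dims 5,5; δ0: rk_F7 5
degree 0: 5−5−0 = 0 → Ȟ^0 ≅ 0
degree 1: 5−0−5 = 0 → Ȟ^1 ≅ 0
degree 2: 0−0−0 = 0 → Ȟ^2 ≅ 0


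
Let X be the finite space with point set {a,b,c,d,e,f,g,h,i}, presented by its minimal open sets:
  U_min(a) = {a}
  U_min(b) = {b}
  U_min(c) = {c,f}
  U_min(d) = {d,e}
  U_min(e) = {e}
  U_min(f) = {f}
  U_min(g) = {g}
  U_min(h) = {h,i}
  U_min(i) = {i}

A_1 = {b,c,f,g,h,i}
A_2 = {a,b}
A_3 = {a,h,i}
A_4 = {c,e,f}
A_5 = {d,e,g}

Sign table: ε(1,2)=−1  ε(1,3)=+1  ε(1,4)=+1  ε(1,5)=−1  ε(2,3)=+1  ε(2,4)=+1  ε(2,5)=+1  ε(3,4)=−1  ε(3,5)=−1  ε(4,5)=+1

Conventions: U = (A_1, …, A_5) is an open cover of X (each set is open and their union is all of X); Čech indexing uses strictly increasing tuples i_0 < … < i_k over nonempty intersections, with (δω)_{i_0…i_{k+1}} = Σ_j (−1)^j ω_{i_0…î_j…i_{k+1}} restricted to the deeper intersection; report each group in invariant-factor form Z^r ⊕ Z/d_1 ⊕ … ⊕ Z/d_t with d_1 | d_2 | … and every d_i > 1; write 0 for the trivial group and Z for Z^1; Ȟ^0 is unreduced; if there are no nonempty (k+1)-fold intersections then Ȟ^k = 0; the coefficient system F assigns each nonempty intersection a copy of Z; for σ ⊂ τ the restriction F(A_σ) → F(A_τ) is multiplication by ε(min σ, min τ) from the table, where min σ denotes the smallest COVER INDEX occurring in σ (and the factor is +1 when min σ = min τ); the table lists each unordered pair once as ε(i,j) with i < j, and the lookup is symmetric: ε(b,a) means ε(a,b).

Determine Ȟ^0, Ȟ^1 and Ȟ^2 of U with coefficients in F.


nerve of the cover:
  A12={b} A13={h,i} A14={c,f} A15={g} A23={a} A45={e}
C dims 5,6; δ0: rk 5, SNF 1^4·2
Ȟ^0 = (5 − 5) − 0 = 0, so Ȟ^0 ≅ 0
Ȟ^1 = (6 − 0) − 5 = 1 plus torsion [2], so Ȟ^1 ≅ Z ⊕ Z/2
Ȟ^2 = (0 − 0) − 0 = 0, so Ȟ^2 ≅ 0

Ȟ^0(U;F) ≅ 0; Ȟ^1(U;F) ≅ Z ⊕ Z/2; Ȟ^2(U;F) ≅ 0


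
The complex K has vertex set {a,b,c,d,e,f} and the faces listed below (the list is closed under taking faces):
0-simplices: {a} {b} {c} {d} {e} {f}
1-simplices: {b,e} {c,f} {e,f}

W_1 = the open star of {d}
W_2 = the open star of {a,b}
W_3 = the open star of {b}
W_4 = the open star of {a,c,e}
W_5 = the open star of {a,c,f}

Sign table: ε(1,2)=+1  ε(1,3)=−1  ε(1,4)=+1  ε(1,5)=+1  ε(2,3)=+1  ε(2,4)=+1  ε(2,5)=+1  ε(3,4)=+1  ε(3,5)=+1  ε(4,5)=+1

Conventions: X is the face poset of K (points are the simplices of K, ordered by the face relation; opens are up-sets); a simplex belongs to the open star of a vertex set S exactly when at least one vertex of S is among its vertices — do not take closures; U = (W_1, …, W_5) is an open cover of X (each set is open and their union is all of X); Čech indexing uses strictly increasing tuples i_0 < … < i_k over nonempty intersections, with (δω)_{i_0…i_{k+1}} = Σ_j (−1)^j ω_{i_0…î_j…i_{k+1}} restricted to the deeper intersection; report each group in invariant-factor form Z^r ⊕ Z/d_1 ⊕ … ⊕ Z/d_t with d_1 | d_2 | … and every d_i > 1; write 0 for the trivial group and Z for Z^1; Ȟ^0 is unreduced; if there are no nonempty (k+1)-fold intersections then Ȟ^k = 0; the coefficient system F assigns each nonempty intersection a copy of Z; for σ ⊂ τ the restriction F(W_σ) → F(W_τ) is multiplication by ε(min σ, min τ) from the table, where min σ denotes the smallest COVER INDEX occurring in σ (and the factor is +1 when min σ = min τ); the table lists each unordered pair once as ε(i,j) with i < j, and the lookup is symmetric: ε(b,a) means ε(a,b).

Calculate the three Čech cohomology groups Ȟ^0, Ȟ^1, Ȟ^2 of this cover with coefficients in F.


Ȟ^0 ≅ Z^2, Ȟ^1 ≅ 0 and Ȟ^2 ≅ 0

nonempty intersections:
  W1={{d}} W2={{a},{b},{b,e}} W3={{b},{b,e}} W4={{a},{c},{e},{b,e},{c,f},{e,f}} W5={{a},{c},{f},{c,f},{e,f}}
  W23={{b},{b,e}} W24={{a},{b,e}} W25={{a}} W34={{b,e}} W45={{a},{c},{c,f},{e,f}}
  W234={{b,e}} W245={{a}}
C dims 5,5,2; δ0: rk 3, SNF 1^3; δ1: rk 2, SNF 1^2
Ȟ^0: (5−3)−0=2 ⇒ Z^2
Ȟ^1: (5−2)−3=0 ⇒ 0
Ȟ^2: (2−0)−2=0 ⇒ 0


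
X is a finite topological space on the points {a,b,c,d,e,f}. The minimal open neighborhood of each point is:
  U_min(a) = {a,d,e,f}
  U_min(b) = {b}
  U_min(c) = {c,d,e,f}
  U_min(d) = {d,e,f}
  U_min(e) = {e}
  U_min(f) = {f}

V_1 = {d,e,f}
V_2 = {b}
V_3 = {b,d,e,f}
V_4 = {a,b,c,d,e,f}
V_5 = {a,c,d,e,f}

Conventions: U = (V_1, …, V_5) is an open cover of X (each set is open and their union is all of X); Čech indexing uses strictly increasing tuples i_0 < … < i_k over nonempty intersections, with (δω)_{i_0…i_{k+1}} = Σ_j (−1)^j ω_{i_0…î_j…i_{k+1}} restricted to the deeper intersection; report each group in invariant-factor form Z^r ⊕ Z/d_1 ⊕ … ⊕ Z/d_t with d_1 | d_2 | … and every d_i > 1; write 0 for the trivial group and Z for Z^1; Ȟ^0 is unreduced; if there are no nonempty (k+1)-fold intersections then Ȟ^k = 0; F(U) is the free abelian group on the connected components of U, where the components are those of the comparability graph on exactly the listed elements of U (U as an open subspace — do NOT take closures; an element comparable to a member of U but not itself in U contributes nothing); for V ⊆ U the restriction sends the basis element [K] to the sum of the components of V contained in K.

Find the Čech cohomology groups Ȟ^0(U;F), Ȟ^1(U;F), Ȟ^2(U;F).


Ȟ^0(U;F) ≅ Z^2, Ȟ^1(U;F) ≅ 0 and Ȟ^2(U;F) ≅ 0

nerve of the cover:
  V13={d,e,f} V14={d,e,f} V15={d,e,f} V23={b} V24={b} V34={b,d,e,f} V35={d,e,f} V45={a,c,d,e,f}
  V134={d,e,f} V135={d,e,f} V145={d,e,f} V234={b} V345={d,e,f}
  V1345={d,e,f}
components per intersection:
  V1: {d,e,f}
  V2: {b}
  V3: {b} {d,e,f}
  V4: {a,c,d,e,f} {b}
  V5: {a,c,d,e,f}
  V13: {d,e,f}
  V14: {d,e,f}
  V15: {d,e,f}
  V23: {b}
  V24: {b}
  V34: {b} {d,e,f}
  V35: {d,e,f}
  V45: {a,c,d,e,f}
  V134: {d,e,f}
  V135: {d,e,f}
  V145: {d,e,f}
  V234: {b}
  V345: {d,e,f}
  V1345: {d,e,f}
C dims 7,9,5,1; δ0: rk 5, SNF 1^5; δ1: rk 4, SNF 1^4; δ2: rk 1, SNF 1^1
Ȟ^0 = (7 − 5) − 0 = 2, so Ȟ^0 ≅ Z^2
Ȟ^1 = (9 − 4) − 5 = 0, so Ȟ^1 ≅ 0
Ȟ^2 = (5 − 1) − 4 = 0, so Ȟ^2 ≅ 0


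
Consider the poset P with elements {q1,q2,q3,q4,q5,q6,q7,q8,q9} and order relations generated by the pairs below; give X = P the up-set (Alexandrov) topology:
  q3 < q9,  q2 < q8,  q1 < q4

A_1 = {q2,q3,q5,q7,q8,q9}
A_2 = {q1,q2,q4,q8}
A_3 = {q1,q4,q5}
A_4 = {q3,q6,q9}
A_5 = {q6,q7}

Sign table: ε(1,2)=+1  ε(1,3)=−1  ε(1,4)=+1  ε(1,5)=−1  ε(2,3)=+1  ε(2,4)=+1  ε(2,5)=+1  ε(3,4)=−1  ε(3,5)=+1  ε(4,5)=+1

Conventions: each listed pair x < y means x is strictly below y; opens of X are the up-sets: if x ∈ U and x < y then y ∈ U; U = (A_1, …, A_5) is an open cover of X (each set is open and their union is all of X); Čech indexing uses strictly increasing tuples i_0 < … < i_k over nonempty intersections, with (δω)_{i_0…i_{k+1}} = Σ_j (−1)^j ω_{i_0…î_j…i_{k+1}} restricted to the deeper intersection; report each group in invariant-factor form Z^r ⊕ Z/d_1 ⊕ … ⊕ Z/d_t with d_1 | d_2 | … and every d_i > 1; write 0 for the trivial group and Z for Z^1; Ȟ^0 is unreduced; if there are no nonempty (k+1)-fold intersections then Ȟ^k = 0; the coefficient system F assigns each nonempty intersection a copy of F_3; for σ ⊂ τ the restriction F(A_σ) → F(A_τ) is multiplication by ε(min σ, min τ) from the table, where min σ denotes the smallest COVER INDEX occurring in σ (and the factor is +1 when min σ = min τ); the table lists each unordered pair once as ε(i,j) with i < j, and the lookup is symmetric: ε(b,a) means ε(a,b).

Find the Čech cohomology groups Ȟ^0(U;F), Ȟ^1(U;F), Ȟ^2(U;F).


Ȟ^0(U;F) ≅ 0,  Ȟ^1(U;F) ≅ Z/3,  Ȟ^2(U;F) ≅ 0

intersection data:
  A12={q2,q8} A13={q5} A14={q3,q9} A15={q7} A23={q1,q4} A45={q6}
C dims 5,6; δ0: rk_F3 5
Ȟ^0 = (5 − 5) − 0 = 0, so Ȟ^0 ≅ 0
Ȟ^1 = (6 − 0) − 5 = 1, so Ȟ^1 ≅ Z/3
Ȟ^2 = (0 − 0) − 0 = 0, so Ȟ^2 ≅ 0


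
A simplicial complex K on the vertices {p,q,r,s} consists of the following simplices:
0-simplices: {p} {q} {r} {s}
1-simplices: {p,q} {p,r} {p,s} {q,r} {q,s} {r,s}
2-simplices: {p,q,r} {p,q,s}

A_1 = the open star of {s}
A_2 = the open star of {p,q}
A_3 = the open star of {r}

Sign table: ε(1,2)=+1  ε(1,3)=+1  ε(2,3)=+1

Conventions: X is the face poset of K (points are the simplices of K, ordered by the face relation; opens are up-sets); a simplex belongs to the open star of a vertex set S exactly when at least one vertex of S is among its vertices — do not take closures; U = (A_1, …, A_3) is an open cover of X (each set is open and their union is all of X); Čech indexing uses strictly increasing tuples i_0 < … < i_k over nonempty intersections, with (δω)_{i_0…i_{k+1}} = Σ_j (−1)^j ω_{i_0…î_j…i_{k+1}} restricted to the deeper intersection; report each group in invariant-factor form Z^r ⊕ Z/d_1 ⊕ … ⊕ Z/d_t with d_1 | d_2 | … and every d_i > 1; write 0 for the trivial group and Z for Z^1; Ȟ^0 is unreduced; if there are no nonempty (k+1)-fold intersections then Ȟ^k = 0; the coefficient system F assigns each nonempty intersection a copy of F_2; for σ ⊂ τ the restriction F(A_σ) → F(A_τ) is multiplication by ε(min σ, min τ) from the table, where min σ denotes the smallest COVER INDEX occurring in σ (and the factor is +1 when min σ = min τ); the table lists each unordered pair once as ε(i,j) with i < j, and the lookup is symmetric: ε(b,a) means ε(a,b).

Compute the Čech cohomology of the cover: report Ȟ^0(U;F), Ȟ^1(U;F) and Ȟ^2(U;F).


cover nerve:
  A1={{s},{p,s},{q,s},{r,s},{p,q,s}} A2={{p},{q},{p,q},{p,r},{p,s},{q,r},{q,s},{p,q,r},{p,q,s}} A3={{r},{p,r},{q,r},{r,s},{p,q,r}}
  A12={{p,s},{q,s},{p,q,s}} A13={{r,s}} A23={{p,r},{q,r},{p,q,r}}
C dims 3,3; δ0: rk_F2 2
Ȟ^0: (3−2)−0=1 ⇒ Z/2
Ȟ^1: (3−0)−2=1 ⇒ Z/2
Ȟ^2: (0−0)−0=0 ⇒ 0

Ȟ^0 = Z/2; Ȟ^1 = Z/2; Ȟ^2 = 0


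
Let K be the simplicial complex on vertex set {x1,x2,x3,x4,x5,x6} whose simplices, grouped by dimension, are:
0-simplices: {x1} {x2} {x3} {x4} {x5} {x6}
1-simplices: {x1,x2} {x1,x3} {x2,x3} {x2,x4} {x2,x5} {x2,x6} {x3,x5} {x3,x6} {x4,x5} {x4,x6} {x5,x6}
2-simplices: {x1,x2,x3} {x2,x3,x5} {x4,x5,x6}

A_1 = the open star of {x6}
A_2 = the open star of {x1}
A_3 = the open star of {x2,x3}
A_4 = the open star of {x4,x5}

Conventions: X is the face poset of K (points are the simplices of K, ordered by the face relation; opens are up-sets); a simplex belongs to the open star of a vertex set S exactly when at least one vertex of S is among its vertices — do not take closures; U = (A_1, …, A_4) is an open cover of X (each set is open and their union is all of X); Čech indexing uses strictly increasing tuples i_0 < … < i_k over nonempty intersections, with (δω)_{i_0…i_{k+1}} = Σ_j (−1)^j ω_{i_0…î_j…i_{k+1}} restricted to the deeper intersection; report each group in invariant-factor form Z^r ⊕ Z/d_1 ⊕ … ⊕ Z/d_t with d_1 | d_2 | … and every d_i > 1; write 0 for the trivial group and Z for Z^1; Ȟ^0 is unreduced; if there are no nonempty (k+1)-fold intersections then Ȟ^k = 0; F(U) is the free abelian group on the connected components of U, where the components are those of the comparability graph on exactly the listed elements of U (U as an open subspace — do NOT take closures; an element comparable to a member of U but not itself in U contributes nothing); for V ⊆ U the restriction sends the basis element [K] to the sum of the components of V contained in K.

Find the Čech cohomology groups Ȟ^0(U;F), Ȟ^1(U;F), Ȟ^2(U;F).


nerve of the cover:
  A1={{x6},{x2,x6},{x3,x6},{x4,x6},{x5,x6},{x4,x5,x6}} A2={{x1},{x1,x2},{x1,x3},{x1,x2,x3}} A3={{x2},{x3},{x1,x2},{x1,x3},{x2,x3},{x2,x4},{x2,x5},{x2,x6},{x3,x5},{x3,x6},{x1,x2,x3},{x2,x3,x5}} A4={{x4},{x5},{x2,x4},{x2,x5},{x3,x5},{x4,x5},{x4,x6},{x5,x6},{x2,x3,x5},{x4,x5,x6}}
  A13={{x2,x6},{x3,x6}} A14={{x4,x6},{x5,x6},{x4,x5,x6}} A23={{x1,x2},{x1,x3},{x1,x2,x3}} A34={{x2,x4},{x2,x5},{x3,x5},{x2,x3,x5}}
components per intersection:
  A1: {{x6},{x2,x6},{x3,x6},{x4,x6},{x5,x6},{x4,x5,x6}}
  A2: {{x1},{x1,x2},{x1,x3},{x1,x2,x3}}
  A3: {{x2},{x3},{x1,x2},{x1,x3},{x2,x3},{x2,x4},{x2,x5},{x2,x6},{x3,x5},{x3,x6},{x1,x2,x3},{x2,x3,x5}}
  A4: {{x4},{x5},{x2,x4},{x2,x5},{x3,x5},{x4,x5},{x4,x6},{x5,x6},{x2,x3,x5},{x4,x5,x6}}
  A13: {{x2,x6}} {{x3,x6}}
  A14: {{x4,x6},{x5,x6},{x4,x5,x6}}
  A23: {{x1,x2},{x1,x3},{x1,x2,x3}}
  A34: {{x2,x4}} {{x2,x5},{x3,x5},{x2,x3,x5}}
C dims 4,6; δ0: rk 3, SNF 1^3
Ȟ^0 = (4 − 3) − 0 = 1, so Ȟ^0 ≅ Z
Ȟ^1 = (6 − 0) − 3 = 3, so Ȟ^1 ≅ Z^3
Ȟ^2 = (0 − 0) − 0 = 0, so Ȟ^2 ≅ 0

Ȟ^0 = Z,  Ȟ^1 = Z^3,  Ȟ^2 = 0


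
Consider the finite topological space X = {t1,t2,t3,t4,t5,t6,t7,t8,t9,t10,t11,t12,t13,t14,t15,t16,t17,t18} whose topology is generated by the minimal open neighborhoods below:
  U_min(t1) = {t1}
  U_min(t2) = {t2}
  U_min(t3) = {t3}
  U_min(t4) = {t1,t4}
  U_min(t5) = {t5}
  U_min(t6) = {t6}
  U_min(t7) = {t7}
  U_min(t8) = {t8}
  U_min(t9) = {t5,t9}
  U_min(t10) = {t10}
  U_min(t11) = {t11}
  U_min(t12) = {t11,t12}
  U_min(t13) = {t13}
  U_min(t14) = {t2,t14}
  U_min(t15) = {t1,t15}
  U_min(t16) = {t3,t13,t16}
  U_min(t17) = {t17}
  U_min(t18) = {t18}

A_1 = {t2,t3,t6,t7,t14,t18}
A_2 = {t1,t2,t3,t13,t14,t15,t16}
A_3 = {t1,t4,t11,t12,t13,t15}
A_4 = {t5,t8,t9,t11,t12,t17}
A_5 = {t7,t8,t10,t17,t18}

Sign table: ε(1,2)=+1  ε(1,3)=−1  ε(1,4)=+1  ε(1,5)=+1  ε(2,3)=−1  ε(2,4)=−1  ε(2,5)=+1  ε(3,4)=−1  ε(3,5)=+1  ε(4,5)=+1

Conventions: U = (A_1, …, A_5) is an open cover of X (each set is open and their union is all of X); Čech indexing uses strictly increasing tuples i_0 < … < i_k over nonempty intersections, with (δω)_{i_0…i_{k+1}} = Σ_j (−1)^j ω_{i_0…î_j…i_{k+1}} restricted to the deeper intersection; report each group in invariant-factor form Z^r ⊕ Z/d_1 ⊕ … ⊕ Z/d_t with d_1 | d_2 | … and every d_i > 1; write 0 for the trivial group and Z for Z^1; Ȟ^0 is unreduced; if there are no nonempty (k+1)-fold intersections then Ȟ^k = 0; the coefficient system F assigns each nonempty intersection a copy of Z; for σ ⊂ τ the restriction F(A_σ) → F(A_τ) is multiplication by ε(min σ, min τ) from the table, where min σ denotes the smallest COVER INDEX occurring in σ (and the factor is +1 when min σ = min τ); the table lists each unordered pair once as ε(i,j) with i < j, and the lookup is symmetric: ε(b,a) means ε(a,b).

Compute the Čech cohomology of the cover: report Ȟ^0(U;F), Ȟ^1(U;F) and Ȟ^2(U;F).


Ȟ^0 ≅ Z, Ȟ^1 ≅ Z and Ȟ^2 ≅ 0

nonempty overlaps:
  A12={t2,t3,t14} A15={t7,t18} A23={t1,t13,t15} A34={t11,t12} A45={t8,t17}
C dims 5,5; δ0: rk 4, SNF 1^4
degree 0: 5−4−0 = 1 → Ȟ^0 ≅ Z
degree 1: 5−0−4 = 1 → Ȟ^1 ≅ Z
degree 2: 0−0−0 = 0 → Ȟ^2 ≅ 0


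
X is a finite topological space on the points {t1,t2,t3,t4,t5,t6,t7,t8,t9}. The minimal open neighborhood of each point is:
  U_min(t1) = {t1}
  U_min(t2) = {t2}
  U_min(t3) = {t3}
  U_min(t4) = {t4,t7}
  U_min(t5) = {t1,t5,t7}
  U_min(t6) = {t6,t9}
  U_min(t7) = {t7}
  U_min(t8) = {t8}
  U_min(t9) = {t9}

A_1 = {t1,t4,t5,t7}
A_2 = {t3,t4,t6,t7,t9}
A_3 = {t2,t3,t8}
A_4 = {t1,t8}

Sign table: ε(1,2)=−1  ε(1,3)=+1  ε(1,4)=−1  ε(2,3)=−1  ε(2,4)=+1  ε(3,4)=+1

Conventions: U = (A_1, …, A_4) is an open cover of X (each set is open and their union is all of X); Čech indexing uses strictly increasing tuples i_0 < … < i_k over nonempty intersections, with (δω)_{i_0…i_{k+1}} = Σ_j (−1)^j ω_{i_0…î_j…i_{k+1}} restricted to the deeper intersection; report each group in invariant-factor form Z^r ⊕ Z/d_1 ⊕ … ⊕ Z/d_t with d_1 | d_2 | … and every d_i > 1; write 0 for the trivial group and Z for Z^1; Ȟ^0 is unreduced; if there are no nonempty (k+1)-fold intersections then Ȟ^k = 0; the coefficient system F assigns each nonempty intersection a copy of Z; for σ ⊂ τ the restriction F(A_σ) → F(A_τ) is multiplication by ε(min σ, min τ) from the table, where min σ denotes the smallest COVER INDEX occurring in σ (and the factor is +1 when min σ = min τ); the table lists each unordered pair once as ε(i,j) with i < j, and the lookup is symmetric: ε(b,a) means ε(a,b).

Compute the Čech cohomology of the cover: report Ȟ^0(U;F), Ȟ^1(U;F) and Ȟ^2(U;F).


Ȟ^0 ≅ 0,  Ȟ^1 ≅ Z/2,  Ȟ^2 ≅ 0

nerve of the cover:
  A12={t4,t7} A14={t1} A23={t3} A34={t8}
C dims 4,4; δ0: rk 4, SNF 1^3·2
Ȟ^0 = (4 − 4) − 0 = 0, so Ȟ^0 ≅ 0
Ȟ^1 = (4 − 0) − 4 = 0 plus torsion [2], so Ȟ^1 ≅ Z/2
Ȟ^2 = (0 − 0) − 0 = 0, so Ȟ^2 ≅ 0


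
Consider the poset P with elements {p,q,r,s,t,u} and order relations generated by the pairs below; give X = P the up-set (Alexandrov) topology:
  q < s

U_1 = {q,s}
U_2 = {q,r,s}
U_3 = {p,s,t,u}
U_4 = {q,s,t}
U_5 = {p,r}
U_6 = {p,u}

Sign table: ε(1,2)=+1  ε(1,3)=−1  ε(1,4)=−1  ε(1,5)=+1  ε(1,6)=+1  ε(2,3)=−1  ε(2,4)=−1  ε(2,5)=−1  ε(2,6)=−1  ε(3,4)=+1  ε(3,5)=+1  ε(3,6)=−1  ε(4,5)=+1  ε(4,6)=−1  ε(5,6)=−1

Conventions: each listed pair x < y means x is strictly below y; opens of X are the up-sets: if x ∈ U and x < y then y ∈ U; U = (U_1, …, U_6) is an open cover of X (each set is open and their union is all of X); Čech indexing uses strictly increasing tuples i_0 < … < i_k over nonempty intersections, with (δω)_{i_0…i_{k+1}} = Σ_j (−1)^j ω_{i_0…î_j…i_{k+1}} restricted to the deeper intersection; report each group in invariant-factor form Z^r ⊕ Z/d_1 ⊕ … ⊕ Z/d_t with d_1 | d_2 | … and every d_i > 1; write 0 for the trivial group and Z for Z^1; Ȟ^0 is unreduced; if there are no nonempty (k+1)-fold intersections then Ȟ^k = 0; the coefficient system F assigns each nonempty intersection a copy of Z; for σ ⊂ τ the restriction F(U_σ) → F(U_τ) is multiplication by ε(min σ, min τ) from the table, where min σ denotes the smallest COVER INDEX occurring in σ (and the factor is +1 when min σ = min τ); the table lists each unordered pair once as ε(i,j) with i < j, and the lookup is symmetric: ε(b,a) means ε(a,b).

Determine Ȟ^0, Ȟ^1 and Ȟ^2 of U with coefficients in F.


Ȟ^0(U;F) ≅ Z,  Ȟ^1(U;F) ≅ Z,  Ȟ^2(U;F) ≅ 0

nerve of the cover:
  U12={q,s} U13={s} U14={q,s} U23={s} U24={q,s} U25={r} U34={s,t} U35={p} U36={p,u} U56={p}
  U123={s} U124={q,s} U134={s} U234={s} U356={p}
  U1234={s}
C dims 6,10,5,1; δ0: rk 5, SNF 1^5; δ1: rk 4, SNF 1^4; δ2: rk 1, SNF 1^1
Ȟ^0 = (6 − 5) − 0 = 1, so Ȟ^0 ≅ Z
Ȟ^1 = (10 − 4) − 5 = 1, so Ȟ^1 ≅ Z
Ȟ^2 = (5 − 1) − 4 = 0, so Ȟ^2 ≅ 0


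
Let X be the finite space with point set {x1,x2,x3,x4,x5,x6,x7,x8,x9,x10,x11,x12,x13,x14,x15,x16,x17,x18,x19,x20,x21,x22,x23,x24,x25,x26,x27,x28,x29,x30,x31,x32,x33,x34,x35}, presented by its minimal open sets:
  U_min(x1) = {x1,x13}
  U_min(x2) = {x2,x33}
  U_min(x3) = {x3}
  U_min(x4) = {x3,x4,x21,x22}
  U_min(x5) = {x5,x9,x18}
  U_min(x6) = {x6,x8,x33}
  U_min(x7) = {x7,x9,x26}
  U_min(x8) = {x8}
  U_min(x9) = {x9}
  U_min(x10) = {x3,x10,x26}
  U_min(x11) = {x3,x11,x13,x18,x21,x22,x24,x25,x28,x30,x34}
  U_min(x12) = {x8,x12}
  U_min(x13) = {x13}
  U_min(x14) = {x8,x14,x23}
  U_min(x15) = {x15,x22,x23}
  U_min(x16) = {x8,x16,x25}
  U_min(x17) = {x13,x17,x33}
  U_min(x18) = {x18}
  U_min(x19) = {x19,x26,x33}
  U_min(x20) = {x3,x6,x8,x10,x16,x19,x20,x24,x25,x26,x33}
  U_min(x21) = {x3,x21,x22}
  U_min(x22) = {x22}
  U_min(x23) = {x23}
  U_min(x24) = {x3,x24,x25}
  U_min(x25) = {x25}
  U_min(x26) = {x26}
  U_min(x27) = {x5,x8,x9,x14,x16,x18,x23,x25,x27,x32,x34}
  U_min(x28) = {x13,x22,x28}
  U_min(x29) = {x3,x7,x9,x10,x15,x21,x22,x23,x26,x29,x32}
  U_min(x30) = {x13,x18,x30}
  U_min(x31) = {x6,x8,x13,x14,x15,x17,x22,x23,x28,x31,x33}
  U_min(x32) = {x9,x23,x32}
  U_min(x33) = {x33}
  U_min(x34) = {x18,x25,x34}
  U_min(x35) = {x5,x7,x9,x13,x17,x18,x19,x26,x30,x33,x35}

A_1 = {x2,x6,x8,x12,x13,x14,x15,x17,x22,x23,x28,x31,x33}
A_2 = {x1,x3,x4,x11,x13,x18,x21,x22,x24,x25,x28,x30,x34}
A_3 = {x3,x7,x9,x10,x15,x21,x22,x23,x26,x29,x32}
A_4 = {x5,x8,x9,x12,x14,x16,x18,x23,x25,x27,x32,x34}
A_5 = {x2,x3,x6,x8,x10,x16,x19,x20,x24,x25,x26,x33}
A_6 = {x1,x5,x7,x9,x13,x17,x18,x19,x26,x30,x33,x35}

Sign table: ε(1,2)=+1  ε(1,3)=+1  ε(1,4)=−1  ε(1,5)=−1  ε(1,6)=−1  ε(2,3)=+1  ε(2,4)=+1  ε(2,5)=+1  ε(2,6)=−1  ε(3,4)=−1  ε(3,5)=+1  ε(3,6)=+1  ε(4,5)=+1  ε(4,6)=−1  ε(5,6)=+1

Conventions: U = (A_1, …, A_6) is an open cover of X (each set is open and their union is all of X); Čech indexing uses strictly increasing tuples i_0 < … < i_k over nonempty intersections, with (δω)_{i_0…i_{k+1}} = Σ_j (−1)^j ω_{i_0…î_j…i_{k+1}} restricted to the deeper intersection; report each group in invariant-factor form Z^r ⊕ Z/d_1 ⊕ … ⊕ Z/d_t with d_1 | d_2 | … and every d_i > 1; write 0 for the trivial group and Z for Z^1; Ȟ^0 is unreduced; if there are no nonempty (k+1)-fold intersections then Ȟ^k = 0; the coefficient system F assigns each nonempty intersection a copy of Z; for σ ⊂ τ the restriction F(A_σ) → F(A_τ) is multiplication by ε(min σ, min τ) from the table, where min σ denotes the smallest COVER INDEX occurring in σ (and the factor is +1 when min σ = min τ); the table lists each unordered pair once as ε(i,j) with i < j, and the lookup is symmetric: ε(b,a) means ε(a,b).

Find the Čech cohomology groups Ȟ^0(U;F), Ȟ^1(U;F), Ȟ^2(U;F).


Ȟ^0 ≅ 0, Ȟ^1 ≅ Z/2 and Ȟ^2 ≅ Z

intersection data:
  A12={x13,x22,x28} A13={x15,x22,x23} A14={x8,x12,x14,x23} A15={x2,x6,x8,x33} A16={x13,x17,x33} A23={x3,x21,x22} A24={x18,x25,x34} A25={x3,x24,x25} A26={x1,x13,x18,x30} A34={x9,x23,x32} A35={x3,x10,x26} A36={x7,x9,x26} A45={x8,x16,x25} A46={x5,x9,x18} A56={x19,x26,x33}
  A123={x22} A126={x13} A134={x23} A145={x8} A156={x33} A235={x3} A245={x25} A246={x18} A346={x9} A356={x26}
C dims 6,15,10; δ0: rk 6, SNF 1^5·2; δ1: rk 9, SNF 1^9
Ȟ^0 = (6 − 6) − 0 = 0, so Ȟ^0 ≅ 0
Ȟ^1 = (15 − 9) − 6 = 0 plus torsion [2], so Ȟ^1 ≅ Z/2
Ȟ^2 = (10 − 0) − 9 = 1, so Ȟ^2 ≅ Z


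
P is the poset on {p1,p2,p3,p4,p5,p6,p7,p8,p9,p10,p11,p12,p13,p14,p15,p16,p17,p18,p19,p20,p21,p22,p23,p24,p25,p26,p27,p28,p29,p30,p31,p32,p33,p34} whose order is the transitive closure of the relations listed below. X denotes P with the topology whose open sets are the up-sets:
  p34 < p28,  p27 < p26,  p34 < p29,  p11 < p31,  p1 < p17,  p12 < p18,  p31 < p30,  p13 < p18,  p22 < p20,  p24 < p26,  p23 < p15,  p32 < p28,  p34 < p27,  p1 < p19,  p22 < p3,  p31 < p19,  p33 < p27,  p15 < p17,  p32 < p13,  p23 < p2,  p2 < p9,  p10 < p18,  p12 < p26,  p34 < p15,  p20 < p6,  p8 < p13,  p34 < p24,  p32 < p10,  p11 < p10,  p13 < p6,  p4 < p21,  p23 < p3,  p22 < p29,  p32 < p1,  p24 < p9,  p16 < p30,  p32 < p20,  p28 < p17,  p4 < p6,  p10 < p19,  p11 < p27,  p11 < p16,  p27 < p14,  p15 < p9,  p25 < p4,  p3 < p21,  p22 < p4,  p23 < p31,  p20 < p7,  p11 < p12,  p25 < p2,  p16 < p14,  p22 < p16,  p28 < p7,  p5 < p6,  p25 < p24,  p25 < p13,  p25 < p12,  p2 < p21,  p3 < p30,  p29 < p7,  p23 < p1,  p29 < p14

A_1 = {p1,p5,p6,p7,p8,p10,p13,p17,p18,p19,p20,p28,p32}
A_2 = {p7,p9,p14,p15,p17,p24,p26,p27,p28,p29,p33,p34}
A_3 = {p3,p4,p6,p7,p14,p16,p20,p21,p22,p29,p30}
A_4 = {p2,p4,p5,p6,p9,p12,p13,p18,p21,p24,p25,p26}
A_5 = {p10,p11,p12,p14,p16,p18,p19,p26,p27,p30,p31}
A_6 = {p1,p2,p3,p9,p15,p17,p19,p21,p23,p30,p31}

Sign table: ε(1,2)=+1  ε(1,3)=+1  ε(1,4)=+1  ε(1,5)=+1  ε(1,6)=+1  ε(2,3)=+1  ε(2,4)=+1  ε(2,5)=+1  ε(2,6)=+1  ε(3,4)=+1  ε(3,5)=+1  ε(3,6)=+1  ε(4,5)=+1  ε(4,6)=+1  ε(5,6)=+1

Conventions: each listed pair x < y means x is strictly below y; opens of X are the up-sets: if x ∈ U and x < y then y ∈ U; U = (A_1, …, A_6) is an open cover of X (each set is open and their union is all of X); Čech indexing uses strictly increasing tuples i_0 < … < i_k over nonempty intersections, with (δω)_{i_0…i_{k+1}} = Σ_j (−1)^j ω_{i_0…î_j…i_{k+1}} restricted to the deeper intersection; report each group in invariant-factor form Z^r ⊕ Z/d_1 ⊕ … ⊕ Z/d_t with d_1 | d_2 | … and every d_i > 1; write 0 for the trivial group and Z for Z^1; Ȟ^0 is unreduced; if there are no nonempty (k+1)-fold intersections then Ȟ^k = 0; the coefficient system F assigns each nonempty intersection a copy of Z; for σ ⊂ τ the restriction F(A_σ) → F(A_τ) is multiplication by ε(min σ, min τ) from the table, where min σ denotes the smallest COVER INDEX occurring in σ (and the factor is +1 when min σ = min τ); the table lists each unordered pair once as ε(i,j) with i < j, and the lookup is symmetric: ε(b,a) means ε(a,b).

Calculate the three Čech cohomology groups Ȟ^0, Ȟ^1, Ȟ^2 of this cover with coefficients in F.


Ȟ^0 = Z,  Ȟ^1 = 0,  Ȟ^2 = Z/2

nonempty intersections:
  A12={p7,p17,p28} A13={p6,p7,p20} A14={p5,p6,p13,p18} A15={p10,p18,p19} A16={p1,p17,p19} A23={p7,p14,p29} A24={p9,p24,p26} A25={p14,p26,p27} A26={p9,p15,p17} A34={p4,p6,p21} A35={p14,p16,p30} A36={p3,p21,p30} A45={p12,p18,p26} A46={p2,p9,p21} A56={p19,p30,p31}
  A123={p7} A126={p17} A134={p6} A145={p18} A156={p19} A235={p14} A245={p26} A246={p9} A346={p21} A356={p30}
C dims 6,15,10; δ0: rk 5, SNF 1^5; δ1: rk 10, SNF 1^9·2
Ȟ^0: (6−5)−0=1 ⇒ Z
Ȟ^1: (15−10)−5=0 ⇒ 0
Ȟ^2: (10−0)−10=0 plus torsion [2] ⇒ Z/2


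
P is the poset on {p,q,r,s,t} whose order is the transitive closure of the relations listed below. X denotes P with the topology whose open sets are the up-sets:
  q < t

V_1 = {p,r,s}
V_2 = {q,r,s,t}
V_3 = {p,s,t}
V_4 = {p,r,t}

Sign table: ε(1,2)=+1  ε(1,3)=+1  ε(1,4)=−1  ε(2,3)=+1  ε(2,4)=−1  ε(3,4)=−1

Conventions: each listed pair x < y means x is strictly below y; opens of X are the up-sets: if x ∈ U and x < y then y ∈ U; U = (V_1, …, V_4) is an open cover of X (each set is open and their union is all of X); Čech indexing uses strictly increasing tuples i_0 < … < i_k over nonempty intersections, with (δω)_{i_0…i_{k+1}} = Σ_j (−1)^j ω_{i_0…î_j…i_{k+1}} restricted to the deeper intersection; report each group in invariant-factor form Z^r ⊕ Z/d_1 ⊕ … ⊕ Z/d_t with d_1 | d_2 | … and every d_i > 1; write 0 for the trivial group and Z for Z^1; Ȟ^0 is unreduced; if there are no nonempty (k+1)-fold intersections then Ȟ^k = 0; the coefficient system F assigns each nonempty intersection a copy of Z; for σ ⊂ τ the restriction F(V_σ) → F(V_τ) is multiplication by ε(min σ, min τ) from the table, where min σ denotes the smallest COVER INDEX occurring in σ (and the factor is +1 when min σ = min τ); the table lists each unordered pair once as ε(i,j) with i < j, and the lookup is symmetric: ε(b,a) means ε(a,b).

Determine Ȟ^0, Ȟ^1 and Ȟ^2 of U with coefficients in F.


cover nerve:
  V12={r,s} V13={p,s} V14={p,r} V23={s,t} V24={r,t} V34={p,t}
  V123={s} V124={r} V134={p} V234={t}
C dims 4,6,4; δ0: rk 3, SNF 1^3; δ1: rk 3, SNF 1^3
Ȟ^0: (4−3)−0=1 ⇒ Z
Ȟ^1: (6−3)−3=0 ⇒ 0
Ȟ^2: (4−0)−3=1 ⇒ Z

Ȟ^0 ≅ Z,  Ȟ^1 ≅ 0,  Ȟ^2 ≅ Z


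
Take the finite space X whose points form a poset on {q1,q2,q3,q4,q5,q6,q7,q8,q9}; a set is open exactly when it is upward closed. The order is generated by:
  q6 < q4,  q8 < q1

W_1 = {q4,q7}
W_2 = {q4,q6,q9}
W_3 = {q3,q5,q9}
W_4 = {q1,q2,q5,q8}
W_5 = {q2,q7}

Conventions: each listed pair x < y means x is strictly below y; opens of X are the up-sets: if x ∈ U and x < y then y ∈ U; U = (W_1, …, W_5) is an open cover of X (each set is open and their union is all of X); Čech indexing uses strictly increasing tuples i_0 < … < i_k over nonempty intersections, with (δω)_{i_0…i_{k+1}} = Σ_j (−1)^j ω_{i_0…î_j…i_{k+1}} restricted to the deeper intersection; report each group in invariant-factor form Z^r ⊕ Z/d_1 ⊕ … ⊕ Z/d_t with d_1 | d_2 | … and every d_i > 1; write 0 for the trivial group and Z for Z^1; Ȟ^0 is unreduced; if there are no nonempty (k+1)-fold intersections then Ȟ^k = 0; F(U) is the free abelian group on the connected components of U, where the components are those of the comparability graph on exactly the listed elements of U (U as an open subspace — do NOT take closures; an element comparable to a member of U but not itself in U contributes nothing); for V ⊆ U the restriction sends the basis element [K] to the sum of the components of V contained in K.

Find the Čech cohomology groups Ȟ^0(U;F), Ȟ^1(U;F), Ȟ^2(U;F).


Ȟ^0 = Z^7,  Ȟ^1 = 0,  Ȟ^2 = 0

nerve simplices:
  W12={q4} W15={q7} W23={q9} W34={q5} W45={q2}
components per intersection:
  W1: {q4} {q7}
  W2: {q4,q6} {q9}
  W3: {q3} {q5} {q9}
  W4: {q1,q8} {q2} {q5}
  W5: {q2} {q7}
  W12: {q4}
  W15: {q7}
  W23: {q9}
  W34: {q5}
  W45: {q2}
C dims 12,5; δ0: rk 5, SNF 1^5
degree 0: 12−5−0 = 7 → Ȟ^0 ≅ Z^7
degree 1: 5−0−5 = 0 → Ȟ^1 ≅ 0
degree 2: 0−0−0 = 0 → Ȟ^2 ≅ 0


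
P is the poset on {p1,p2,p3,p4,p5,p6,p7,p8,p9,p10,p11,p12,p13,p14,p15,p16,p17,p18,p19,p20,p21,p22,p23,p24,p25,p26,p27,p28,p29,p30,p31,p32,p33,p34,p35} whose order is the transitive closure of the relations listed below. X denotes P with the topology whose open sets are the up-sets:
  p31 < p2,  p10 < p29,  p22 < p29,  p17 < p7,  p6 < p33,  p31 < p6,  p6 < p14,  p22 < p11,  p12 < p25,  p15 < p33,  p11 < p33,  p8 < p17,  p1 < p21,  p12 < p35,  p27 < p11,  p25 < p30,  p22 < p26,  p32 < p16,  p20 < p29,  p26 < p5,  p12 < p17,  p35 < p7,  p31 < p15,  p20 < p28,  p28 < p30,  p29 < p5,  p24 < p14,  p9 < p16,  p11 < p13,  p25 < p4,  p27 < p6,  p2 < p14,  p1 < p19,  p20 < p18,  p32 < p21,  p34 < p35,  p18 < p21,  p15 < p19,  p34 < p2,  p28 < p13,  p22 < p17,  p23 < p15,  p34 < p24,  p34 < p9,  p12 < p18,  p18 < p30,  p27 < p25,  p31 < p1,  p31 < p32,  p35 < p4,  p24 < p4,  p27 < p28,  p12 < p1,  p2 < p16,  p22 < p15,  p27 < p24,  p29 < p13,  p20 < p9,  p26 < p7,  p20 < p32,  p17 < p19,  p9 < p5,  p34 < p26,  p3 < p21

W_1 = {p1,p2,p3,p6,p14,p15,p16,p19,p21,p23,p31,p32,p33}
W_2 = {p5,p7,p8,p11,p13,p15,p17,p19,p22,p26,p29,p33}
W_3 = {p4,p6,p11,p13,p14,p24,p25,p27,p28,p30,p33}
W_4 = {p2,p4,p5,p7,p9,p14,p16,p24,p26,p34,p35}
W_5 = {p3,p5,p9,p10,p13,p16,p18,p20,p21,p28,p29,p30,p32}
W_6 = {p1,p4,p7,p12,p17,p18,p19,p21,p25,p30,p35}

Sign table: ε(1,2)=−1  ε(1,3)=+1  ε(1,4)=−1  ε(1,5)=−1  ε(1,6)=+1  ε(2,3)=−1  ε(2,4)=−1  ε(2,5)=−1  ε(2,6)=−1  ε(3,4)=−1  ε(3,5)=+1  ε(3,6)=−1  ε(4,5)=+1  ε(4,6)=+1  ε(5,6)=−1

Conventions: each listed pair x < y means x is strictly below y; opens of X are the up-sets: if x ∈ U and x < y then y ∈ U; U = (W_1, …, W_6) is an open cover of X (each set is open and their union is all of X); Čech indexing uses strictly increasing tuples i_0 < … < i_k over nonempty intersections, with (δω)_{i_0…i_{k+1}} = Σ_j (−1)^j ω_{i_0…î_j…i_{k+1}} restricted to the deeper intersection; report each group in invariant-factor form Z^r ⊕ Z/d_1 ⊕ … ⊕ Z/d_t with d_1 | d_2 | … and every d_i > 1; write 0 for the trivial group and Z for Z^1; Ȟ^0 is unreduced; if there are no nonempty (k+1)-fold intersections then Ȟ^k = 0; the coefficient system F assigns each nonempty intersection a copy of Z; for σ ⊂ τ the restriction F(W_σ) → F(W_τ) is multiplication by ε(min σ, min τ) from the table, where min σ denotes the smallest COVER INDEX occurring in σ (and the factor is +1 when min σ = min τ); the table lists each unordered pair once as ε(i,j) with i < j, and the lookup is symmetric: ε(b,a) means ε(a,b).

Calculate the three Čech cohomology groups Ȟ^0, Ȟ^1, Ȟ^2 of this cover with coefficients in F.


nerve simplices:
  W12={p15,p19,p33} W13={p6,p14,p33} W14={p2,p14,p16} W15={p3,p16,p21,p32} W16={p1,p19,p21} W23={p11,p13,p33} W24={p5,p7,p26} W25={p5,p13,p29} W26={p7,p17,p19} W34={p4,p14,p24} W35={p13,p28,p30} W36={p4,p25,p30} W45={p5,p9,p16} W46={p4,p7,p35} W56={p18,p21,p30}
  W123={p33} W126={p19} W134={p14} W145={p16} W156={p21} W235={p13} W245={p5} W246={p7} W346={p4} W356={p30}
C dims 6,15,10; δ0: rk 6, SNF 1^5·2; δ1: rk 9, SNF 1^9
degree 0: 6−6−0 = 0 → Ȟ^0 ≅ 0
degree 1: 15−9−6 = 0 plus torsion [2] → Ȟ^1 ≅ Z/2
degree 2: 10−0−9 = 1 → Ȟ^2 ≅ Z

Ȟ^0 = 0; Ȟ^1 = Z/2; Ȟ^2 = Z


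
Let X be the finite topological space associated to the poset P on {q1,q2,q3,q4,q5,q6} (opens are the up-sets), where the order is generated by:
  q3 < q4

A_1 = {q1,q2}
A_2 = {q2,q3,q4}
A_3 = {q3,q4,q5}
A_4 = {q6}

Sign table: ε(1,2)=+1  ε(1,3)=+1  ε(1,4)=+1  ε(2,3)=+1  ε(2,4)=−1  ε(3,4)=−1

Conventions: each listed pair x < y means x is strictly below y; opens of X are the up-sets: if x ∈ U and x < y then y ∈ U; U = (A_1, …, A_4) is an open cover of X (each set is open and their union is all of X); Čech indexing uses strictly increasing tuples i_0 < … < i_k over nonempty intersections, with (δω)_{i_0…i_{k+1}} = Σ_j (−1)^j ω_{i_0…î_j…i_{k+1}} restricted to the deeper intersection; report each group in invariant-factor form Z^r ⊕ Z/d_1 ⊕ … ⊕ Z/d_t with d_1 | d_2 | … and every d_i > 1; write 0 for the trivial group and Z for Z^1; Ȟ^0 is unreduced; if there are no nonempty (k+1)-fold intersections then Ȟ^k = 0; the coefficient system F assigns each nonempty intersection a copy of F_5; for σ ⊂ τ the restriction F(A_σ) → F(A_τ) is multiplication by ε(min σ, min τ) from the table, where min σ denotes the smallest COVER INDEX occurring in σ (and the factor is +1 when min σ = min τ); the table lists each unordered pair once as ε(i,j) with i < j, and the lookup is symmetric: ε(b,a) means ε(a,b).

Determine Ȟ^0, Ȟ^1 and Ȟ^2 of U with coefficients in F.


Ȟ^0 ≅ Z/5 ⊕ Z/5; Ȟ^1 ≅ 0; Ȟ^2 ≅ 0

nerve simplices:
  A12={q2} A23={q3,q4}
C dims 4,2; δ0: rk_F5 2
degree 0: 4−2−0 = 2 → Ȟ^0 ≅ Z/5 ⊕ Z/5
degree 1: 2−0−2 = 0 → Ȟ^1 ≅ 0
degree 2: 0−0−0 = 0 → Ȟ^2 ≅ 0


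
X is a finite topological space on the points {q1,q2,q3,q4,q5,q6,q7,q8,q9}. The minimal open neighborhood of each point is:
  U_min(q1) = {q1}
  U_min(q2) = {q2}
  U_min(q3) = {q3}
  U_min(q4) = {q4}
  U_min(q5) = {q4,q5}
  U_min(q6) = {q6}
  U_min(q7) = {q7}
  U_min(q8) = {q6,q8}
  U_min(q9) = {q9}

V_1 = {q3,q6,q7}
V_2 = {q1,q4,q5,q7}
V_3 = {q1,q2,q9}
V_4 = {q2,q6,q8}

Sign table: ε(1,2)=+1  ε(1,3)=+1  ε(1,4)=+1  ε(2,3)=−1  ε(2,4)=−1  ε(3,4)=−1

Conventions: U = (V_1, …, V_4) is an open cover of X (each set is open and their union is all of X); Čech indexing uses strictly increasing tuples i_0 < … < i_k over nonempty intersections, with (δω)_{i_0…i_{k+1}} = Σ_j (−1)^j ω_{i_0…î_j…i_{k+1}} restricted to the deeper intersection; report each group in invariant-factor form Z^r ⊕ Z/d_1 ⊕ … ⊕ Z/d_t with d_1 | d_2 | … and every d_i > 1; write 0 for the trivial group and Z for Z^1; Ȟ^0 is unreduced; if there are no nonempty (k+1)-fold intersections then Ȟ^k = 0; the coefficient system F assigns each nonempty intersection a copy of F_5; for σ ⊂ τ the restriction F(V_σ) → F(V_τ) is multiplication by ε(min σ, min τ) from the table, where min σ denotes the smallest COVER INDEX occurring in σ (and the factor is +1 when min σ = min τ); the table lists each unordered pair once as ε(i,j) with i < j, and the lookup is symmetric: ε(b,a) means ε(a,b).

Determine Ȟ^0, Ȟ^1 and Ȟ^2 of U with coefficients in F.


Ȟ^0(U;F) ≅ Z/5; Ȟ^1(U;F) ≅ Z/5; Ȟ^2(U;F) ≅ 0

nerve simplices:
  V12={q7} V14={q6} V23={q1} V34={q2}
C dims 4,4; δ0: rk_F5 3
degree 0: 4−3−0 = 1 → Ȟ^0 ≅ Z/5
degree 1: 4−0−3 = 1 → Ȟ^1 ≅ Z/5
degree 2: 0−0−0 = 0 → Ȟ^2 ≅ 0


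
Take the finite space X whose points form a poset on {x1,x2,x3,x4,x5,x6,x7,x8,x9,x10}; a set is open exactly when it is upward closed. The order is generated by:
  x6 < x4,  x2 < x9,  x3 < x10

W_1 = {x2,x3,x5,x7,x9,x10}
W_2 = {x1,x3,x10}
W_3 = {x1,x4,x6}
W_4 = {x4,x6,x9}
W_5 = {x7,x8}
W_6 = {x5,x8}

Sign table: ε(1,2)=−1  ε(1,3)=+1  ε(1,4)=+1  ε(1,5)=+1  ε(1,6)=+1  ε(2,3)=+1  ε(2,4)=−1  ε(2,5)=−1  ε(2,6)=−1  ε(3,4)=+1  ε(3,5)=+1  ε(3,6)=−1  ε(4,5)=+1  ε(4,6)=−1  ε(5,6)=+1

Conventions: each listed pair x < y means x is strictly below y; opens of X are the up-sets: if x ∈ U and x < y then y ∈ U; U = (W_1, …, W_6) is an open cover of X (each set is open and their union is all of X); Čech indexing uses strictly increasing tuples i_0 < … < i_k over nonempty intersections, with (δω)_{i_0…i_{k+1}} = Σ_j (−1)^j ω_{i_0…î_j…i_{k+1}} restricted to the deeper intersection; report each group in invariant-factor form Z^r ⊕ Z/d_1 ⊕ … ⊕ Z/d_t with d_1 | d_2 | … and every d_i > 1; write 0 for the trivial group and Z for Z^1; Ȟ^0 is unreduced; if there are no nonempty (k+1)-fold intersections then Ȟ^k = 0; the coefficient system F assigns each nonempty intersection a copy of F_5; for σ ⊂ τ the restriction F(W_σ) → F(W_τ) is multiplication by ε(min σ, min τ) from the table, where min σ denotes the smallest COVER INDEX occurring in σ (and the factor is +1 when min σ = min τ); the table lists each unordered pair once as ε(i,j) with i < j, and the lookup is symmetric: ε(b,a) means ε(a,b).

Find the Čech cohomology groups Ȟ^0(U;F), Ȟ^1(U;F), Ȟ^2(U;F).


nonempty intersections:
  W12={x3,x10} W14={x9} W15={x7} W16={x5} W23={x1} W34={x4,x6} W56={x8}
C dims 6,7; δ0: rk_F5 6
Ȟ^0: (6−6)−0=0 ⇒ 0
Ȟ^1: (7−0)−6=1 ⇒ Z/5
Ȟ^2: (0−0)−0=0 ⇒ 0

Ȟ^0(U;F) ≅ 0, Ȟ^1(U;F) ≅ Z/5 and Ȟ^2(U;F) ≅ 0


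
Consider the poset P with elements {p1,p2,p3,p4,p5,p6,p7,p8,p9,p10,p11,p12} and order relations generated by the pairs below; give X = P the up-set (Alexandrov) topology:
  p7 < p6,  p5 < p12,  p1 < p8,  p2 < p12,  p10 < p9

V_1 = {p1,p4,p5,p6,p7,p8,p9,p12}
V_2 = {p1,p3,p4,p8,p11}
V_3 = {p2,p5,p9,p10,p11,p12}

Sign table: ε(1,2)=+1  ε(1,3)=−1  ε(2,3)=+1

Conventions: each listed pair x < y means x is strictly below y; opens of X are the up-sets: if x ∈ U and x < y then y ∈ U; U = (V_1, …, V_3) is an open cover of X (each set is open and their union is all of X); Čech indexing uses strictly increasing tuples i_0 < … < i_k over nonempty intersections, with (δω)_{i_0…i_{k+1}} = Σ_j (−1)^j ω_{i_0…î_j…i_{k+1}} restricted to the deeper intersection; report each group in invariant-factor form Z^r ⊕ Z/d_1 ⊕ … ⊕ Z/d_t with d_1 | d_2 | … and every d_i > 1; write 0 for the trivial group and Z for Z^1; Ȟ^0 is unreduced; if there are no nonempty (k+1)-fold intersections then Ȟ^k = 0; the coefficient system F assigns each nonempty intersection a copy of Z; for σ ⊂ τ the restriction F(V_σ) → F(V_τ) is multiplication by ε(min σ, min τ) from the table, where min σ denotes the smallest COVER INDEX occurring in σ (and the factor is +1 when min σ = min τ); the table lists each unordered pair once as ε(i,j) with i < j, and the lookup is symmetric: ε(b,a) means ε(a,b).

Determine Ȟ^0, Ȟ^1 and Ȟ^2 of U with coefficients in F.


nerve of the cover:
  V12={p1,p4,p8} V13={p5,p9,p12} V23={p11}
C dims 3,3; δ0: rk 3, SNF 1^2·2
Ȟ^0 = (3 − 3) − 0 = 0, so Ȟ^0 ≅ 0
Ȟ^1 = (3 − 0) − 3 = 0 plus torsion [2], so Ȟ^1 ≅ Z/2
Ȟ^2 = (0 − 0) − 0 = 0, so Ȟ^2 ≅ 0

Ȟ^0(U;F) ≅ 0, Ȟ^1(U;F) ≅ Z/2, Ȟ^2(U;F) ≅ 0
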